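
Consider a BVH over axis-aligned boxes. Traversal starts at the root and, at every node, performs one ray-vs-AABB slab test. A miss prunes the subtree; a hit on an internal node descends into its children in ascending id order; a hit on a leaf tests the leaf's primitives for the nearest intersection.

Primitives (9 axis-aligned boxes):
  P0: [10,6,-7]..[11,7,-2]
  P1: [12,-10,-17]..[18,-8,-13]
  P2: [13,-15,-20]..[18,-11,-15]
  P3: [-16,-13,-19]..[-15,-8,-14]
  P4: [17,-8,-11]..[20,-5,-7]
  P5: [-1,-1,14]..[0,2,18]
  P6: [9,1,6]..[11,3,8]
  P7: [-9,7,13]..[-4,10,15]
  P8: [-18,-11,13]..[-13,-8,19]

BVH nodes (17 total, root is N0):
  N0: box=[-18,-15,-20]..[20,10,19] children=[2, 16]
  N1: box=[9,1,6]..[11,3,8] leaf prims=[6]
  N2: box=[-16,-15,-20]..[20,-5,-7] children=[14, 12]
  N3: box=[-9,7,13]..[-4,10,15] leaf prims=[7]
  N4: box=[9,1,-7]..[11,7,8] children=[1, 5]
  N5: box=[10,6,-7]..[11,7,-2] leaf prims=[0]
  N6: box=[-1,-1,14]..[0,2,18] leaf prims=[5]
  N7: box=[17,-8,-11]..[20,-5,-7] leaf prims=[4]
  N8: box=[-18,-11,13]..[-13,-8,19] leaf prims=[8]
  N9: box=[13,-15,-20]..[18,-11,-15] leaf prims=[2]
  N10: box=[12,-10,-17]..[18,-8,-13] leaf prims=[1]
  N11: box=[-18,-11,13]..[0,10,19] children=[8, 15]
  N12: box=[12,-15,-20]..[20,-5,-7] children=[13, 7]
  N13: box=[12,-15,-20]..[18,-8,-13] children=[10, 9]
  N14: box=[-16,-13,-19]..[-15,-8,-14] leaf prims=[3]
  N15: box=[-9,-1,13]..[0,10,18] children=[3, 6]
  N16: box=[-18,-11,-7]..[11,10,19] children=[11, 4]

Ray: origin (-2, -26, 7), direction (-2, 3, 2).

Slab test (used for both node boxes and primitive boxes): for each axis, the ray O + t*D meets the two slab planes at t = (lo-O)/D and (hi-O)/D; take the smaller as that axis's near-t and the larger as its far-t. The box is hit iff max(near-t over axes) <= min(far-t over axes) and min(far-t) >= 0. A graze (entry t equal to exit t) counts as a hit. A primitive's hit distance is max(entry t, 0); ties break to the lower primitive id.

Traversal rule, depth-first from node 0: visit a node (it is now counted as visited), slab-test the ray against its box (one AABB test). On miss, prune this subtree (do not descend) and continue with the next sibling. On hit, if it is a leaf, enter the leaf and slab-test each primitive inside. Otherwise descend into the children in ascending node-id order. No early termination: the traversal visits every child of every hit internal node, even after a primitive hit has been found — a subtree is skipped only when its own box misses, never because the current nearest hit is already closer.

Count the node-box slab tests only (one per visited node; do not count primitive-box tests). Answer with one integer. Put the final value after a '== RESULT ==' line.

Traverse from the root:
N0 x:[-11,8] y:[11/3,12] z:[-27/2,6] -> hit [11/3,6], descend [2, 16]
  N2 x:[-11,7] y:[11/3,7] z:[-27/2,-7] -> miss, prune
  N16 x:[-13/2,8] y:[5,12] z:[-7,6] -> hit [5,6], descend [4, 11]
    N4 x:[-13/2,-11/2] y:[9,11] z:[-7,1/2] -> miss, prune
    N11 x:[-1,8] y:[5,12] z:[3,6] -> hit [5,6], descend [8, 15]
      N8 x:[11/2,8] y:[5,6] z:[3,6] -> hit [11/2,6] leaf, test {P8@t=11/2}
      N15 x:[-1,7/2] y:[25/3,12] z:[3,11/2] -> miss, prune

order=[0, 2, 16, 4, 11, 8, 15]  |boxes|=7  |leaves|=1  hit=P8

== RESULT ==
7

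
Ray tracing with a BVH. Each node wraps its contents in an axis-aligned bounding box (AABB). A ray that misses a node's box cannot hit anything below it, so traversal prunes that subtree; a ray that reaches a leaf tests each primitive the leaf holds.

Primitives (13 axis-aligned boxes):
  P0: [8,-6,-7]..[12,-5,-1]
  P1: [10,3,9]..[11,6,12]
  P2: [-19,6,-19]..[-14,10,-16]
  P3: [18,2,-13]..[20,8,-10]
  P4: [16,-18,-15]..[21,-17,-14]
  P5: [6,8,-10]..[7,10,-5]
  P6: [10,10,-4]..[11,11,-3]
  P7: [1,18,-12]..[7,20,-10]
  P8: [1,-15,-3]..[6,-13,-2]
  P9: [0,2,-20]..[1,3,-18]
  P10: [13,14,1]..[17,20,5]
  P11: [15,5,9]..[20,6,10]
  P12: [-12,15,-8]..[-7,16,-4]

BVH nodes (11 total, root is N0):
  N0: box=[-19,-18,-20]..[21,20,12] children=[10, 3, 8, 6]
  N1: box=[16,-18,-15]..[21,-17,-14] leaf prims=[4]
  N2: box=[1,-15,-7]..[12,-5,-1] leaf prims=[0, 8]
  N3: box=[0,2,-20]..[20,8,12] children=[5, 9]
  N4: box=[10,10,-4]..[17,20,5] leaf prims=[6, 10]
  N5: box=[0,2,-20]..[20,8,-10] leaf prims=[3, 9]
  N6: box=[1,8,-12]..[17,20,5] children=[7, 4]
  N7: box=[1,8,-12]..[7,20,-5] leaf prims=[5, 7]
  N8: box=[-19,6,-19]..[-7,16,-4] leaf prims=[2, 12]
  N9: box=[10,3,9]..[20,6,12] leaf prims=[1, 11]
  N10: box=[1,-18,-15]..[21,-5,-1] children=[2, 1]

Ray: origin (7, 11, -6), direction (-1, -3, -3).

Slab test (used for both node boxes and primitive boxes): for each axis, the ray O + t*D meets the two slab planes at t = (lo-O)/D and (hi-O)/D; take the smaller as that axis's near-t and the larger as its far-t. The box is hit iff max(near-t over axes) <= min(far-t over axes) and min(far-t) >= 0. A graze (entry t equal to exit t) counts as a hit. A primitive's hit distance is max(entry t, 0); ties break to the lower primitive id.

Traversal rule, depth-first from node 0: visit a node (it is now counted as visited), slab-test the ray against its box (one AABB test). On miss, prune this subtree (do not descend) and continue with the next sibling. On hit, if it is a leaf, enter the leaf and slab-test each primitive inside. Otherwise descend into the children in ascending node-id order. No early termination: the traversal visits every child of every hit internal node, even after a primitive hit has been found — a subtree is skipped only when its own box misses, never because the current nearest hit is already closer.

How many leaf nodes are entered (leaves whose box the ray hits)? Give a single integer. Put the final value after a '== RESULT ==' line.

Trace the traversal:
N0 x:[-14,26] y:[-3,29/3] z:[-6,14/3] -> hit [-3,14/3], descend [3, 6, 8, 10]
  N3 x:[-13,7] y:[1,3] z:[-6,14/3] -> hit [1,3], descend [5, 9]
    N5 x:[-13,7] y:[1,3] z:[4/3,14/3] -> hit [4/3,3] leaf, test {P3(miss), P9(miss)}
    N9 x:[-13,-3] y:[5/3,8/3] z:[-6,-5] -> miss, prune
  N6 x:[-10,6] y:[-3,1] z:[-11/3,2] -> hit [-3,1], descend [4, 7]
    N4 x:[-10,-3] y:[-3,1/3] z:[-11/3,-2/3] -> miss, prune
    N7 x:[0,6] y:[-3,1] z:[-1/3,2] -> hit [0,1] leaf, test {P5@t=1/3, P7(miss)}
  N8 x:[14,26] y:[-5/3,5/3] z:[-2/3,13/3] -> miss, prune
  N10 x:[-14,6] y:[16/3,29/3] z:[-5/3,3] -> miss, prune

order=[0, 3, 5, 9, 6, 4, 7, 8, 10]  |boxes|=9  |leaves|=2  hit=P5

== RESULT ==
2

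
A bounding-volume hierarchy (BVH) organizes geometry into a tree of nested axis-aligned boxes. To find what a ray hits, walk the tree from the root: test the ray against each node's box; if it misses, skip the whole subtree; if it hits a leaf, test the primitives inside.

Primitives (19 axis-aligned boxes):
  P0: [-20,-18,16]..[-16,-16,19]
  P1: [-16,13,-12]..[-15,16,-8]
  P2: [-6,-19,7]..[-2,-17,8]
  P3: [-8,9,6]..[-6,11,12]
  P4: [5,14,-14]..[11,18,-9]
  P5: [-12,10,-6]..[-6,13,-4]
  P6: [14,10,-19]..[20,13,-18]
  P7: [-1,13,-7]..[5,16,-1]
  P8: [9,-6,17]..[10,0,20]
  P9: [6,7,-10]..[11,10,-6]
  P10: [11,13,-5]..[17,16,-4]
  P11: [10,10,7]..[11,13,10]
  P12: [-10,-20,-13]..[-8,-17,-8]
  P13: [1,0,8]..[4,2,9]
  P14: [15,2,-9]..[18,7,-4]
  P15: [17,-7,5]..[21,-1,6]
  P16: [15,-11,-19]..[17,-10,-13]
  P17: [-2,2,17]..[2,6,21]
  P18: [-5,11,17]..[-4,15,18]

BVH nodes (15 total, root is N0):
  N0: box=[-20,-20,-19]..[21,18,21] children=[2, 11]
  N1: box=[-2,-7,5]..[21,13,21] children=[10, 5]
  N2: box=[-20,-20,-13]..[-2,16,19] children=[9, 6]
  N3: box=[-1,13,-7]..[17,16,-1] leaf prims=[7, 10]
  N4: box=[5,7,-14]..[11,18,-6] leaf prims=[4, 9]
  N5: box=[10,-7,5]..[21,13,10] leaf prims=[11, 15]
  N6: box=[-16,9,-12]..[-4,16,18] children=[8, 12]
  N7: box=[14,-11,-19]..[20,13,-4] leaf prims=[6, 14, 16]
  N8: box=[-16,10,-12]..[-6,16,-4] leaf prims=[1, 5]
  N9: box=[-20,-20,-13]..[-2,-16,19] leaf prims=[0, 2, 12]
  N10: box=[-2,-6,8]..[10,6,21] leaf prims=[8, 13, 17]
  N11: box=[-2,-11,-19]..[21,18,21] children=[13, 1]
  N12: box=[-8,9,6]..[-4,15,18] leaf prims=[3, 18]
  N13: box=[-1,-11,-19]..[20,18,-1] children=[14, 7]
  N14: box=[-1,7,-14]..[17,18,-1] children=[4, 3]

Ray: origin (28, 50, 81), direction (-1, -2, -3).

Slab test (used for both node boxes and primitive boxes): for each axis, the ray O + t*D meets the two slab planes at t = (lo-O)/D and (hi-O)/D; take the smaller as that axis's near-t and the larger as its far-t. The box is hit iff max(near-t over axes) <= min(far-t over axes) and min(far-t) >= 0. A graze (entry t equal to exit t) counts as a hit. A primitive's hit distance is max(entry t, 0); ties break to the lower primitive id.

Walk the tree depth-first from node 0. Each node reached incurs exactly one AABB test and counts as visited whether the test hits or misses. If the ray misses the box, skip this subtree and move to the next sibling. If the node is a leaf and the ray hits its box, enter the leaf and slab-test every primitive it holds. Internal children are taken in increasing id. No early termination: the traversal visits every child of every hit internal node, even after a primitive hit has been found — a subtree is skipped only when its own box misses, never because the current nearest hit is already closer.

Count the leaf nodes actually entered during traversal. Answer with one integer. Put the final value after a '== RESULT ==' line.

Traverse from the root:
N0 x:[7,48] y:[16,35] z:[20,100/3] -> hit [20,100/3], descend [2, 11]
  N2 x:[30,48] y:[17,35] z:[62/3,94/3] -> hit [30,94/3], descend [6, 9]
    N6 x:[32,44] y:[17,41/2] z:[21,31] -> miss, prune
    N9 x:[30,48] y:[33,35] z:[62/3,94/3] -> miss, prune
  N11 x:[7,30] y:[16,61/2] z:[20,100/3] -> hit [20,30], descend [1, 13]
    N1 x:[7,30] y:[37/2,57/2] z:[20,76/3] -> hit [20,76/3], descend [5, 10]
      N5 x:[7,18] y:[37/2,57/2] z:[71/3,76/3] -> miss, prune
      N10 x:[18,30] y:[22,28] z:[20,73/3] -> hit [22,73/3] leaf, test {P8(miss), P13@t=24, P17(miss)}
    N13 x:[8,29] y:[16,61/2] z:[82/3,100/3] -> hit [82/3,29], descend [7, 14]
      N7 x:[8,14] y:[37/2,61/2] z:[85/3,100/3] -> miss, prune
      N14 x:[11,29] y:[16,43/2] z:[82/3,95/3] -> miss, prune

Visited [0, 2, 6, 9, 11, 1, 5, 10, 13, 7, 14]. Tests: 11 box, 1 leaf. Nearest: P13.

== RESULT ==
1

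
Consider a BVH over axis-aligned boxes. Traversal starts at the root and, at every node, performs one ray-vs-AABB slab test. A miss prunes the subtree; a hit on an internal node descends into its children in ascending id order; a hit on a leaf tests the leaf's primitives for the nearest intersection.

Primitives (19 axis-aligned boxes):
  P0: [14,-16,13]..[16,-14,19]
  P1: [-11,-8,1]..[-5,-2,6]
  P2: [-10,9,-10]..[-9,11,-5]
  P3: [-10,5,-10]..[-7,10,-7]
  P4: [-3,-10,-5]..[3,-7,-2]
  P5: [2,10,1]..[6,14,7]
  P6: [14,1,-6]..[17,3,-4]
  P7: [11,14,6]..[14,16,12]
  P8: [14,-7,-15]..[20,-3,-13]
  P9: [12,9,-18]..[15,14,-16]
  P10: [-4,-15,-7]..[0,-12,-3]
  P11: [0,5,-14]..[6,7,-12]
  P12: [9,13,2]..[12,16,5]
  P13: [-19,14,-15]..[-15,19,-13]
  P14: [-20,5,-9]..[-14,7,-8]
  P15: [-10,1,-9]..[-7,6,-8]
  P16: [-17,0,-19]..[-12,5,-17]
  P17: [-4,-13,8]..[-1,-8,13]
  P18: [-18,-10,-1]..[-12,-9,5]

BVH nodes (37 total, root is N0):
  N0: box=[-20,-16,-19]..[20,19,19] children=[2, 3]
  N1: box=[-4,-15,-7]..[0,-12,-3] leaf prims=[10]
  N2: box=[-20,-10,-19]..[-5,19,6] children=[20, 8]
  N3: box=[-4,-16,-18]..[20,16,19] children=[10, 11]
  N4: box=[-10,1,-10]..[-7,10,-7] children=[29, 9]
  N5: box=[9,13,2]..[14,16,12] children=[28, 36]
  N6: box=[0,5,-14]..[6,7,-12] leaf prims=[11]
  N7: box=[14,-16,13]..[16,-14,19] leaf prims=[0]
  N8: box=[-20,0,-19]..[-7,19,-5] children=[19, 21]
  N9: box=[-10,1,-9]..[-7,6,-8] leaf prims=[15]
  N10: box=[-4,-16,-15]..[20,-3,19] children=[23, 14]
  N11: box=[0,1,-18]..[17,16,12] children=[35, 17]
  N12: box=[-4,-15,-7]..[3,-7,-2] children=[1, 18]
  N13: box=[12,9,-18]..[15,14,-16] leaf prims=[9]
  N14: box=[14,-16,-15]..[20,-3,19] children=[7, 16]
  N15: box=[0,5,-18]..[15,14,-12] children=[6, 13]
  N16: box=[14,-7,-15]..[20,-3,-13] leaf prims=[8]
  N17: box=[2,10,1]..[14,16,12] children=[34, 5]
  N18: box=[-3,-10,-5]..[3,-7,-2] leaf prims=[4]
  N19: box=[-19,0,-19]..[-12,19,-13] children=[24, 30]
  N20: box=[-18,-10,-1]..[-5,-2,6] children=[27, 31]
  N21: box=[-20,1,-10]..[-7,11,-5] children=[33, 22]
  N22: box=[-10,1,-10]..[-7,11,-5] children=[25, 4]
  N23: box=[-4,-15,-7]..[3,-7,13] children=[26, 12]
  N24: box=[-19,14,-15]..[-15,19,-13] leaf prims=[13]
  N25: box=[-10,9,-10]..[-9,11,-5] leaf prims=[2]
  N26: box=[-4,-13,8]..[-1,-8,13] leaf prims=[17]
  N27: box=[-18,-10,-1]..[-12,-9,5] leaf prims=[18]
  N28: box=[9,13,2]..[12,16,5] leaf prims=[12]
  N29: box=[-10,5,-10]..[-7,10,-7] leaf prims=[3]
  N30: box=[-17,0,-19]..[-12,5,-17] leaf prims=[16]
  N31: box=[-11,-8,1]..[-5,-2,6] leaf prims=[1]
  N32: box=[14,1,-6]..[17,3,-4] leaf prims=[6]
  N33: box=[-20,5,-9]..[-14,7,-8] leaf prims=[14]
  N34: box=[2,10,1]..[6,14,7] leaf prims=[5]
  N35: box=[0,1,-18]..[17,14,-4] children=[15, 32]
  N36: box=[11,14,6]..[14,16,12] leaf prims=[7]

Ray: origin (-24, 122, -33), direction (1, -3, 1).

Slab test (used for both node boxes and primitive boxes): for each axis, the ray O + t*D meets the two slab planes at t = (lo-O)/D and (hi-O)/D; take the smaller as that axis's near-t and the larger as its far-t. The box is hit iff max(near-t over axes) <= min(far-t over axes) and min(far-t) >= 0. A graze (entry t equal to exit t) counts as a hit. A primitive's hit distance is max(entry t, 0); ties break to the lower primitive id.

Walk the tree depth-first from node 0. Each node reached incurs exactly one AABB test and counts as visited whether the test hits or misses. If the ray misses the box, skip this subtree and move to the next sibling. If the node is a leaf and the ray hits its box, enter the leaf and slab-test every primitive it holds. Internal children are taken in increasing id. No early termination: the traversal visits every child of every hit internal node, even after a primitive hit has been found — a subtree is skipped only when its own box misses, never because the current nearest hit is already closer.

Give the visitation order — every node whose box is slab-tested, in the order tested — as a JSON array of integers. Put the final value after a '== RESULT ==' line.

Walk:
N0 x:[4,44] y:[103/3,46] z:[14,52] -> hit [103/3,44], descend [2, 3]
  N2 x:[4,19] y:[103/3,44] z:[14,39] -> miss, prune
  N3 x:[20,44] y:[106/3,46] z:[15,52] -> hit [106/3,44], descend [10, 11]
    N10 x:[20,44] y:[125/3,46] z:[18,52] -> hit [125/3,44], descend [14, 23]
      N14 x:[38,44] y:[125/3,46] z:[18,52] -> hit [125/3,44], descend [7, 16]
        N7 x:[38,40] y:[136/3,46] z:[46,52] -> miss, prune
        N16 x:[38,44] y:[125/3,43] z:[18,20] -> miss, prune
      N23 x:[20,27] y:[43,137/3] z:[26,46] -> miss, prune
    N11 x:[24,41] y:[106/3,121/3] z:[15,45] -> hit [106/3,121/3], descend [17, 35]
      N17 x:[26,38] y:[106/3,112/3] z:[34,45] -> hit [106/3,112/3], descend [5, 34]
        N5 x:[33,38] y:[106/3,109/3] z:[35,45] -> hit [106/3,109/3], descend [28, 36]
          N28 x:[33,36] y:[106/3,109/3] z:[35,38] -> hit [106/3,36] leaf, test {P12@t=106/3}
          N36 x:[35,38] y:[106/3,36] z:[39,45] -> miss, prune
        N34 x:[26,30] y:[36,112/3] z:[34,40] -> miss, prune
      N35 x:[24,41] y:[36,121/3] z:[15,29] -> miss, prune

Summary -> nodes [0, 2, 3, 10, 14, 7, 16, 23, 11, 17, 5, 28, 36, 34, 35]; box-tests=15; leaf-entries=1; first=P12

== RESULT ==
[0, 2, 3, 10, 14, 7, 16, 23, 11, 17, 5, 28, 36, 34, 35]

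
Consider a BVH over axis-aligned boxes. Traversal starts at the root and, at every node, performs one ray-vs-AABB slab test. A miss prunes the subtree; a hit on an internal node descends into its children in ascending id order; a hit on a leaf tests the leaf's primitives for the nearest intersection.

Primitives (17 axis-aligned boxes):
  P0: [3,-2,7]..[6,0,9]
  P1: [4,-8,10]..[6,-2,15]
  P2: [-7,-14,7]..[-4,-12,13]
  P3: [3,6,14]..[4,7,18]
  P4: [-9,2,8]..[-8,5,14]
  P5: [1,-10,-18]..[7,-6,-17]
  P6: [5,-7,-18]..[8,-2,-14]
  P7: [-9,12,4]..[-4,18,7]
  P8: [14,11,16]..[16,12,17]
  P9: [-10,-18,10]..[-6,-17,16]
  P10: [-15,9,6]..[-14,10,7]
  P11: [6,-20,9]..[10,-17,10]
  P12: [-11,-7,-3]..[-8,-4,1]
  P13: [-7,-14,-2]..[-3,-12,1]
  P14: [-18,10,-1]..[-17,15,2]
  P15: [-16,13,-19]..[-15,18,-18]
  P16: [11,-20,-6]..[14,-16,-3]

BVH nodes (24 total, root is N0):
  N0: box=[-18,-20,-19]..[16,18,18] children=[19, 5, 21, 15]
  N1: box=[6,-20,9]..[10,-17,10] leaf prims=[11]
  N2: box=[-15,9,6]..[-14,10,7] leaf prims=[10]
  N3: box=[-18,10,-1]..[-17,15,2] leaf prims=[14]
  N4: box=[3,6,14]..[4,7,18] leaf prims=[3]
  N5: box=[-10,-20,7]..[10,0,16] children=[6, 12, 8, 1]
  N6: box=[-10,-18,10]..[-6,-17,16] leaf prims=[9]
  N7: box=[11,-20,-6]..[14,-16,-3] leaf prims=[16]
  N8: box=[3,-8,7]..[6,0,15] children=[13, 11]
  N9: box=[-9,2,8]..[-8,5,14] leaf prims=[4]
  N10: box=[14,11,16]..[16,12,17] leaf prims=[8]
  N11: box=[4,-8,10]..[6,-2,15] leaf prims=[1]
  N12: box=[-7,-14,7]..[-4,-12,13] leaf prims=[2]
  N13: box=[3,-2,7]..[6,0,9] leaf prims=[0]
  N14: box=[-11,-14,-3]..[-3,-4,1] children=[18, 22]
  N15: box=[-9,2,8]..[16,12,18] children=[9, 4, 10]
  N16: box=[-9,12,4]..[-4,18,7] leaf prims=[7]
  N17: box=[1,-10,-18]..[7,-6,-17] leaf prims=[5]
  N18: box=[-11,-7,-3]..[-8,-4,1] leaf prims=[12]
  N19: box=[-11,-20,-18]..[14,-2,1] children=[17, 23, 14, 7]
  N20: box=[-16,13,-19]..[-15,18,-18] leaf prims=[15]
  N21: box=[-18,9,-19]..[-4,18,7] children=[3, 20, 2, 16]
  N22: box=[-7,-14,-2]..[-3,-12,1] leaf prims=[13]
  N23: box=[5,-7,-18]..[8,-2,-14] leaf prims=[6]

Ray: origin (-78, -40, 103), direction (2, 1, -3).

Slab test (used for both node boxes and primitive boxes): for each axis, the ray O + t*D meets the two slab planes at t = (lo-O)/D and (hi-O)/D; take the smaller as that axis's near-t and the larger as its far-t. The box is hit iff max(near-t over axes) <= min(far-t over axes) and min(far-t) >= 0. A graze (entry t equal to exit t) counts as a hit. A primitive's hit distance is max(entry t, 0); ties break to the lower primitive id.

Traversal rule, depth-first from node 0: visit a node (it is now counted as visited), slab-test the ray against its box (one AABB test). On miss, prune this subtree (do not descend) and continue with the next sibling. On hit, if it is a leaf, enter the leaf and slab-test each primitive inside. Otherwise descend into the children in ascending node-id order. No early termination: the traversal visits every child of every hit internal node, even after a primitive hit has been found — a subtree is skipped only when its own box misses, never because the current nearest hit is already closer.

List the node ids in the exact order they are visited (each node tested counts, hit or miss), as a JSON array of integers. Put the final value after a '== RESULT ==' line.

Trace the traversal:
N0 x:[30,47] y:[20,58] z:[85/3,122/3] -> hit [30,122/3], descend [5, 15, 19, 21]
  N5 x:[34,44] y:[20,40] z:[29,32] -> miss, prune
  N15 x:[69/2,47] y:[42,52] z:[85/3,95/3] -> miss, prune
  N19 x:[67/2,46] y:[20,38] z:[34,121/3] -> hit [34,38], descend [7, 14, 17, 23]
    N7 x:[89/2,46] y:[20,24] z:[106/3,109/3] -> miss, prune
    N14 x:[67/2,75/2] y:[26,36] z:[34,106/3] -> hit [34,106/3], descend [18, 22]
      N18 x:[67/2,35] y:[33,36] z:[34,106/3] -> hit [34,35] leaf, test {P12@t=34}
      N22 x:[71/2,75/2] y:[26,28] z:[34,35] -> miss, prune
    N17 x:[79/2,85/2] y:[30,34] z:[40,121/3] -> miss, prune
    N23 x:[83/2,43] y:[33,38] z:[39,121/3] -> miss, prune
  N21 x:[30,37] y:[49,58] z:[32,122/3] -> miss, prune

Summary -> nodes [0, 5, 15, 19, 7, 14, 18, 22, 17, 23, 21]; box-tests=11; leaf-entries=1; first=P12

== RESULT ==
[0, 5, 15, 19, 7, 14, 18, 22, 17, 23, 21]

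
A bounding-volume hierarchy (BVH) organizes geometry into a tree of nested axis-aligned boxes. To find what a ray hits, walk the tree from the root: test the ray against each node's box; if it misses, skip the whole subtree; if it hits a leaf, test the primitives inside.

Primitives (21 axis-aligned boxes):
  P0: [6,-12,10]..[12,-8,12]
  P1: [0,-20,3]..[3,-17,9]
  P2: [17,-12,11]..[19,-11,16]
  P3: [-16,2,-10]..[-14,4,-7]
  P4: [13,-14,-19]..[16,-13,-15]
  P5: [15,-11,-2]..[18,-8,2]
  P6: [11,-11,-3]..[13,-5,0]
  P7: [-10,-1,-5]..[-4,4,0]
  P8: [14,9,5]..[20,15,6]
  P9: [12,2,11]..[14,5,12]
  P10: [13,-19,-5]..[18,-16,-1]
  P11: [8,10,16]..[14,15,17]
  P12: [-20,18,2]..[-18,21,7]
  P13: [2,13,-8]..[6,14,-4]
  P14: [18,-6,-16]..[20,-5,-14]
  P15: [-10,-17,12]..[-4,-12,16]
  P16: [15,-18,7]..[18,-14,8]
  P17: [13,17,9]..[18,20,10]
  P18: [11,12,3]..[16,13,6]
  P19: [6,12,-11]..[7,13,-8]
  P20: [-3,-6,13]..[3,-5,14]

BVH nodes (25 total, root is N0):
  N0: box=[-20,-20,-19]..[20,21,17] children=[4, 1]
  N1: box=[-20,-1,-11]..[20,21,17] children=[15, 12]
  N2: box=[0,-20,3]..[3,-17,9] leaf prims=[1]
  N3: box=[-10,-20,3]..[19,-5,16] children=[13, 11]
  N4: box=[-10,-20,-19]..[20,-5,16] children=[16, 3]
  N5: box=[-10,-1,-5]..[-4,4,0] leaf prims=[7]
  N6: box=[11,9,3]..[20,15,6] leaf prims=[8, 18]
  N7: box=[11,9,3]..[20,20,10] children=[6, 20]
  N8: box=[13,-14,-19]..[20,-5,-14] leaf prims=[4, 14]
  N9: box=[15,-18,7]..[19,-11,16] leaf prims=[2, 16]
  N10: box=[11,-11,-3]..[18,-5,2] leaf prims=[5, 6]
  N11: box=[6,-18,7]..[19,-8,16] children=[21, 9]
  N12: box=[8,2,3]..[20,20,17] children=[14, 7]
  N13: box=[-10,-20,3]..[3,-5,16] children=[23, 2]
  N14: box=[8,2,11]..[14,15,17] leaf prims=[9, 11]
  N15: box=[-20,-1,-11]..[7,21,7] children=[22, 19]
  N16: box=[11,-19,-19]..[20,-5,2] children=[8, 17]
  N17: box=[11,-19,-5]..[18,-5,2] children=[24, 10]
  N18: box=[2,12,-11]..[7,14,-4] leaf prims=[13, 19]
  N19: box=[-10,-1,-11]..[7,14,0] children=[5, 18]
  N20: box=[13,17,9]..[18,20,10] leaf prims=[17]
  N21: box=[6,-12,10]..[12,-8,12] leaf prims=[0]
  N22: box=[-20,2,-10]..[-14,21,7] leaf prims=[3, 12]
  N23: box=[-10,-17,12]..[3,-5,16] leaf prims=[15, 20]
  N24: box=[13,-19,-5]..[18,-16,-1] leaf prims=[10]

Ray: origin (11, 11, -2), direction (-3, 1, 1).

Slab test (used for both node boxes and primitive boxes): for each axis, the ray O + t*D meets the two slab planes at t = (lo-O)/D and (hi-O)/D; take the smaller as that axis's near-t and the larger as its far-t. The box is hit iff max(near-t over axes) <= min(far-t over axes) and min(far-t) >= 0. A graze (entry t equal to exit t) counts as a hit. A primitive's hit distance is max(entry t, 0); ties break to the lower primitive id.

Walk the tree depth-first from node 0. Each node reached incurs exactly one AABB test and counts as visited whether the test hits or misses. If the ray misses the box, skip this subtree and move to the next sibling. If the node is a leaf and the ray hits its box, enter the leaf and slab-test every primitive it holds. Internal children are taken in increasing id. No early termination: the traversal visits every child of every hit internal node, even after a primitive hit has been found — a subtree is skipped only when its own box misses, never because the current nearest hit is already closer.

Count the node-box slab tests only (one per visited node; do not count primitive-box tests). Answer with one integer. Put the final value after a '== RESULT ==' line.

Trace the traversal:
N0 x:[-3,31/3] y:[-31,10] z:[-17,19] -> hit [-3,10], descend [1, 4]
  N1 x:[-3,31/3] y:[-12,10] z:[-9,19] -> hit [-3,10], descend [12, 15]
    N12 x:[-3,1] y:[-9,9] z:[5,19] -> miss, prune
    N15 x:[4/3,31/3] y:[-12,10] z:[-9,9] -> hit [4/3,9], descend [19, 22]
      N19 x:[4/3,7] y:[-12,3] z:[-9,2] -> hit [4/3,2], descend [5, 18]
        N5 x:[5,7] y:[-12,-7] z:[-3,2] -> miss, prune
        N18 x:[4/3,3] y:[1,3] z:[-9,-2] -> miss, prune
      N22 x:[25/3,31/3] y:[-9,10] z:[-8,9] -> hit [25/3,9] leaf, test {P3(miss), P12(miss)}
  N4 x:[-3,7] y:[-31,-16] z:[-17,18] -> miss, prune

Summary -> nodes [0, 1, 12, 15, 19, 5, 18, 22, 4]; box-tests=9; leaf-entries=1; first=miss

== RESULT ==
9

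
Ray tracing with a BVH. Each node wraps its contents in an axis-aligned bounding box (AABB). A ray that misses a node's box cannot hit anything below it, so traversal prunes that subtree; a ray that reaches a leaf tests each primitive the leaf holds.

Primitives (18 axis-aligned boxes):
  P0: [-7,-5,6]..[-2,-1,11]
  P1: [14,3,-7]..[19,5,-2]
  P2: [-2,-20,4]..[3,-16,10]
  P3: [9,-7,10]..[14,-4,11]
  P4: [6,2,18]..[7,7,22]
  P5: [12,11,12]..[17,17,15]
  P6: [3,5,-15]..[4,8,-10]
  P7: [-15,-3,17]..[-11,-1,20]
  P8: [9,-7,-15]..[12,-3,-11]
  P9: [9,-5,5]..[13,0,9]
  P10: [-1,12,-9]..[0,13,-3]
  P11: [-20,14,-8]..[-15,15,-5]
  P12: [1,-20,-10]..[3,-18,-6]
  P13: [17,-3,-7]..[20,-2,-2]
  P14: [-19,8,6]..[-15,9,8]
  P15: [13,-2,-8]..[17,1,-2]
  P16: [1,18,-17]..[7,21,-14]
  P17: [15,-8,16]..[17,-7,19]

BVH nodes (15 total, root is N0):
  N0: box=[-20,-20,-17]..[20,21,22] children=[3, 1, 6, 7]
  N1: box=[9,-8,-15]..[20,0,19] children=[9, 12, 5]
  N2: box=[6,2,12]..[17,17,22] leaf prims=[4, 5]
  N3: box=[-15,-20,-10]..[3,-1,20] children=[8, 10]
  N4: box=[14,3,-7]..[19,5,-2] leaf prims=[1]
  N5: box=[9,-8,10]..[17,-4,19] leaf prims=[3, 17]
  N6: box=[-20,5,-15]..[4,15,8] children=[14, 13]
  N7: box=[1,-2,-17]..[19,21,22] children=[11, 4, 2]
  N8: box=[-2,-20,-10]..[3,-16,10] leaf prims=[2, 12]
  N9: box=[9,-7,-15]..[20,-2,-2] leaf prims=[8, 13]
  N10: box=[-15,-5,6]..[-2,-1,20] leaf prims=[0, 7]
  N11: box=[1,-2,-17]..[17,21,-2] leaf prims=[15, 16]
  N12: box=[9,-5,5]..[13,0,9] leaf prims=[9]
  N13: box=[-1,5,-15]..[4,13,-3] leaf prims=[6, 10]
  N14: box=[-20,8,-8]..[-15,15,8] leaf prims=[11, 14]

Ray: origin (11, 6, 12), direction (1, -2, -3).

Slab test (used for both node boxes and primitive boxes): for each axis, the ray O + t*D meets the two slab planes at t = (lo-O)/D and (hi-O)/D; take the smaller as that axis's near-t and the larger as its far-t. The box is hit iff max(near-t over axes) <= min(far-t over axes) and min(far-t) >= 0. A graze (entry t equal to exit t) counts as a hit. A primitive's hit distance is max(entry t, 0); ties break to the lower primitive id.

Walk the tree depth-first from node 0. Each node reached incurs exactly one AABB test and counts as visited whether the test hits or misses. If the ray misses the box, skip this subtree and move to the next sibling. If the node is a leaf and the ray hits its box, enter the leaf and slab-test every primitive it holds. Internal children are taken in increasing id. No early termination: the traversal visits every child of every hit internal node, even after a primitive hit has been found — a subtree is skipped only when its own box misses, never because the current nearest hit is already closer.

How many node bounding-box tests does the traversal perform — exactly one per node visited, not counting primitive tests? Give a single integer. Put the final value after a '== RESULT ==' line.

Traverse from the root:
N0 x:[-31,9] y:[-15/2,13] z:[-10/3,29/3] -> hit [-10/3,9], descend [1, 3, 6, 7]
  N1 x:[-2,9] y:[3,7] z:[-7/3,9] -> hit [3,7], descend [5, 9, 12]
    N5 x:[-2,6] y:[5,7] z:[-7/3,2/3] -> miss, prune
    N9 x:[-2,9] y:[4,13/2] z:[14/3,9] -> hit [14/3,13/2] leaf, test {P8(miss), P13(miss)}
    N12 x:[-2,2] y:[3,11/2] z:[1,7/3] -> miss, prune
  N3 x:[-26,-8] y:[7/2,13] z:[-8/3,22/3] -> miss, prune
  N6 x:[-31,-7] y:[-9/2,1/2] z:[4/3,9] -> miss, prune
  N7 x:[-10,8] y:[-15/2,4] z:[-10/3,29/3] -> hit [-10/3,4], descend [2, 4, 11]
    N2 x:[-5,6] y:[-11/2,2] z:[-10/3,0] -> hit [-10/3,0] leaf, test {P4(miss), P5(miss)}
    N4 x:[3,8] y:[1/2,3/2] z:[14/3,19/3] -> miss, prune
    N11 x:[-10,6] y:[-15/2,4] z:[14/3,29/3] -> miss, prune

Visited [0, 1, 5, 9, 12, 3, 6, 7, 2, 4, 11]. Tests: 11 box, 2 leaf. Nearest: miss.

== RESULT ==
11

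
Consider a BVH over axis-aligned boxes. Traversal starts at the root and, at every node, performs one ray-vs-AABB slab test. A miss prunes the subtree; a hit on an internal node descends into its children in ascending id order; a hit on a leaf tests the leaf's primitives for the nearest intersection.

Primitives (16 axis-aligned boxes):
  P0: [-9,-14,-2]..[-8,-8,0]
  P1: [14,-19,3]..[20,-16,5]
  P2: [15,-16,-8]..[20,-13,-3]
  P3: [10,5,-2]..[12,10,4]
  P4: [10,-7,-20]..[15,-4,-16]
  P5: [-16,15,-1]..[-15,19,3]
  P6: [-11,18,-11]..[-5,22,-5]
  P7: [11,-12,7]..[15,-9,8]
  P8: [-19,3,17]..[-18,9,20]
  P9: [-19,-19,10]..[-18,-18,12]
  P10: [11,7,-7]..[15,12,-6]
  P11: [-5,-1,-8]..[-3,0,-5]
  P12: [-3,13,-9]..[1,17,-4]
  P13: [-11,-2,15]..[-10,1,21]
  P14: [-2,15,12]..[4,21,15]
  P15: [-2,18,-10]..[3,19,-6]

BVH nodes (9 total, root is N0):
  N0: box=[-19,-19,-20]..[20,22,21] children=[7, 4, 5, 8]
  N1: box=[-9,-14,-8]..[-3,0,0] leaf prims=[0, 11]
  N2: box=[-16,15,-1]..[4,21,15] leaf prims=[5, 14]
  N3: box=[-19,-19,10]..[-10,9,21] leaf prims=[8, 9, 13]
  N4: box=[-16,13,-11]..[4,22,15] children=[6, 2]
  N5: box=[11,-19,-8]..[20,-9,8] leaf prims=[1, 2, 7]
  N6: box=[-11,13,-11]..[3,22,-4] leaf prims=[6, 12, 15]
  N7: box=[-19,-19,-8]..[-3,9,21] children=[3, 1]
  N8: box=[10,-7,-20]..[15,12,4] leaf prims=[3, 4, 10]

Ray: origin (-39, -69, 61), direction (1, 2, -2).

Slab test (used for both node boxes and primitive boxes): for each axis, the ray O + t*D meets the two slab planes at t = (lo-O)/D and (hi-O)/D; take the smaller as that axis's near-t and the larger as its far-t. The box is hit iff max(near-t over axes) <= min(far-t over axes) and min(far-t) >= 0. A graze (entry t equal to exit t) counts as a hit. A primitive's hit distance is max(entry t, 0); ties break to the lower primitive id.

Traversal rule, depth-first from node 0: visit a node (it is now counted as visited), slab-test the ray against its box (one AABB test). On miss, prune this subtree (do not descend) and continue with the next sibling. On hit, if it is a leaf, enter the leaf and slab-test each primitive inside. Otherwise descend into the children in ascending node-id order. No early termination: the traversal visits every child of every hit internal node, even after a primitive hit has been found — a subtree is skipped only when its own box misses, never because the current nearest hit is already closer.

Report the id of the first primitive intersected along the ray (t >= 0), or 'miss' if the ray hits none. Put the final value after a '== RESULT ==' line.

Walk:
N0 x:[20,59] y:[25,91/2] z:[20,81/2] -> hit [25,81/2], descend [4, 5, 7, 8]
  N4 x:[23,43] y:[41,91/2] z:[23,36] -> miss, prune
  N5 x:[50,59] y:[25,30] z:[53/2,69/2] -> miss, prune
  N7 x:[20,36] y:[25,39] z:[20,69/2] -> hit [25,69/2], descend [1, 3]
    N1 x:[30,36] y:[55/2,69/2] z:[61/2,69/2] -> hit [61/2,69/2] leaf, test {P0@t=61/2, P11@t=34}
    N3 x:[20,29] y:[25,39] z:[20,51/2] -> hit [25,51/2] leaf, test {P8(miss), P9(miss), P13(miss)}
  N8 x:[49,54] y:[31,81/2] z:[57/2,81/2] -> miss, prune

Visited [0, 4, 5, 7, 1, 3, 8]. Tests: 7 box, 2 leaf. Nearest: P0.

== RESULT ==
0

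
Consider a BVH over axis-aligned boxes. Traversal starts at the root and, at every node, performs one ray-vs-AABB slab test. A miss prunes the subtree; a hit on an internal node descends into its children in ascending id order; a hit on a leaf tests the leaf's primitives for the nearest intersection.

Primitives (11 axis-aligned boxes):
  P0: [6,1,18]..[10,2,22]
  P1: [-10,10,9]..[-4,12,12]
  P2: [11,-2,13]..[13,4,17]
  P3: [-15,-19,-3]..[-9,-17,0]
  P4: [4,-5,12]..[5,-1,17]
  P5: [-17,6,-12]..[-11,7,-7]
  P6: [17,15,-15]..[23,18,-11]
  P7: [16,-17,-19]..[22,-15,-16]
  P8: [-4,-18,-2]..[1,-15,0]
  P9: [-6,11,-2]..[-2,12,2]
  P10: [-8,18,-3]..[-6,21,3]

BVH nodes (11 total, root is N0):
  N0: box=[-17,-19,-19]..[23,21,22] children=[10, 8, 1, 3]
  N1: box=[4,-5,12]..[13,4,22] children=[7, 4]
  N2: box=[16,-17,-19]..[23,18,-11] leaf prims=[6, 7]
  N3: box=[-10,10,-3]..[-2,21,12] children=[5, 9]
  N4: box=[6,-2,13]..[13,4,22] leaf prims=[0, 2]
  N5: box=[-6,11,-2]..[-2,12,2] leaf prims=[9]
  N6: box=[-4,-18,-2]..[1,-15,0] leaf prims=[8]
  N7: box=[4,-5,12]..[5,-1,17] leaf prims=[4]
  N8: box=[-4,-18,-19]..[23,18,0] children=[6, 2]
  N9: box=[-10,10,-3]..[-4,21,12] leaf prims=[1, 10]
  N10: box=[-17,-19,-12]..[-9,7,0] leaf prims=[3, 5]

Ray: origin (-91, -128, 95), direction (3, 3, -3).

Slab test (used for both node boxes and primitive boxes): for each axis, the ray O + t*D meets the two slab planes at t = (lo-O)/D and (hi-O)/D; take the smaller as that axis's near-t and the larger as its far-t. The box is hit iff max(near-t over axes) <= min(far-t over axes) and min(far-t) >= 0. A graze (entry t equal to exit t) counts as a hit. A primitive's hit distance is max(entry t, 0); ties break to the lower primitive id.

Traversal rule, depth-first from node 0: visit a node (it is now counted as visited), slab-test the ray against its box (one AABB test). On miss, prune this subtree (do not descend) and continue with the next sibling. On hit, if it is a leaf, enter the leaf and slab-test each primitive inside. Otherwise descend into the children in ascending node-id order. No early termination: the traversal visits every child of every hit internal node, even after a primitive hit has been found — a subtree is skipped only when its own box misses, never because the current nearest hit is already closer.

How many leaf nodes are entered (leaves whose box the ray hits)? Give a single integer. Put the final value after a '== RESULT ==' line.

Traverse from the root:
N0 x:[74/3,38] y:[109/3,149/3] z:[73/3,38] -> hit [109/3,38], descend [1, 3, 8, 10]
  N1 x:[95/3,104/3] y:[41,44] z:[73/3,83/3] -> miss, prune
  N3 x:[27,89/3] y:[46,149/3] z:[83/3,98/3] -> miss, prune
  N8 x:[29,38] y:[110/3,146/3] z:[95/3,38] -> hit [110/3,38], descend [2, 6]
    N2 x:[107/3,38] y:[37,146/3] z:[106/3,38] -> hit [37,38] leaf, test {P6(miss), P7@t=37}
    N6 x:[29,92/3] y:[110/3,113/3] z:[95/3,97/3] -> miss, prune
  N10 x:[74/3,82/3] y:[109/3,45] z:[95/3,107/3] -> miss, prune

7 AABB tests over nodes [0, 1, 3, 8, 2, 6, 10]; 1 leaf entered; closest P7.

== RESULT ==
1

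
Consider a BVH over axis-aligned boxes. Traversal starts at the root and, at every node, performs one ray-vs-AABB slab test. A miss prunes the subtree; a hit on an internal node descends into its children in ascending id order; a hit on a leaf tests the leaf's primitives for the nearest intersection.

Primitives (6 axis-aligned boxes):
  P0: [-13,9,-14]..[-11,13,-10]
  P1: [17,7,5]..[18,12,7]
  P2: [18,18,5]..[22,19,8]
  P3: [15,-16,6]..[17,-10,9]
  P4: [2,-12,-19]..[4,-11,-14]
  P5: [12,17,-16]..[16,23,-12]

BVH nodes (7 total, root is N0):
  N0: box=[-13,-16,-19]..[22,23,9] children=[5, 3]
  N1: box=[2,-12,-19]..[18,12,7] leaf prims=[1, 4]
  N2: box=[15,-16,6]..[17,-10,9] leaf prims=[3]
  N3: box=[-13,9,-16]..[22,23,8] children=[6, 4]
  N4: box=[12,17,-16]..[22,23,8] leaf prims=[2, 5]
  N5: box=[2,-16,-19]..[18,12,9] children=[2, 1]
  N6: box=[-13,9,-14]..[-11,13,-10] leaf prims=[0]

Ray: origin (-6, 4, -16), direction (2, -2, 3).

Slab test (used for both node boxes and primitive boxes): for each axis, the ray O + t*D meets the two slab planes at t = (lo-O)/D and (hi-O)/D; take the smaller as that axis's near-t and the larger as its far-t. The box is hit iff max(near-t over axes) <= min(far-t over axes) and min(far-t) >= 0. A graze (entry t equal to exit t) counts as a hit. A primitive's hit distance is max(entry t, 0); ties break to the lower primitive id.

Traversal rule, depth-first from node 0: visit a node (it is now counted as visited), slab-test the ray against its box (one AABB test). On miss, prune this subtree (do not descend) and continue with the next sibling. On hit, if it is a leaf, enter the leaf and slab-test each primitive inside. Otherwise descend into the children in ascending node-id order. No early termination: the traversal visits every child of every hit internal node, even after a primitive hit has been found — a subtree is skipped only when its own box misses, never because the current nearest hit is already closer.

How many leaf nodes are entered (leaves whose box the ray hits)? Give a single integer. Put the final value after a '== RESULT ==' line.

Traverse from the root:
N0 x:[-7/2,14] y:[-19/2,10] z:[-1,25/3] -> hit [-1,25/3], descend [3, 5]
  N3 x:[-7/2,14] y:[-19/2,-5/2] z:[0,8] -> miss, prune
  N5 x:[4,12] y:[-4,10] z:[-1,25/3] -> hit [4,25/3], descend [1, 2]
    N1 x:[4,12] y:[-4,8] z:[-1,23/3] -> hit [4,23/3] leaf, test {P1(miss), P4(miss)}
    N2 x:[21/2,23/2] y:[7,10] z:[22/3,25/3] -> miss, prune

order=[0, 3, 5, 1, 2]  |boxes|=5  |leaves|=1  hit=miss

== RESULT ==
1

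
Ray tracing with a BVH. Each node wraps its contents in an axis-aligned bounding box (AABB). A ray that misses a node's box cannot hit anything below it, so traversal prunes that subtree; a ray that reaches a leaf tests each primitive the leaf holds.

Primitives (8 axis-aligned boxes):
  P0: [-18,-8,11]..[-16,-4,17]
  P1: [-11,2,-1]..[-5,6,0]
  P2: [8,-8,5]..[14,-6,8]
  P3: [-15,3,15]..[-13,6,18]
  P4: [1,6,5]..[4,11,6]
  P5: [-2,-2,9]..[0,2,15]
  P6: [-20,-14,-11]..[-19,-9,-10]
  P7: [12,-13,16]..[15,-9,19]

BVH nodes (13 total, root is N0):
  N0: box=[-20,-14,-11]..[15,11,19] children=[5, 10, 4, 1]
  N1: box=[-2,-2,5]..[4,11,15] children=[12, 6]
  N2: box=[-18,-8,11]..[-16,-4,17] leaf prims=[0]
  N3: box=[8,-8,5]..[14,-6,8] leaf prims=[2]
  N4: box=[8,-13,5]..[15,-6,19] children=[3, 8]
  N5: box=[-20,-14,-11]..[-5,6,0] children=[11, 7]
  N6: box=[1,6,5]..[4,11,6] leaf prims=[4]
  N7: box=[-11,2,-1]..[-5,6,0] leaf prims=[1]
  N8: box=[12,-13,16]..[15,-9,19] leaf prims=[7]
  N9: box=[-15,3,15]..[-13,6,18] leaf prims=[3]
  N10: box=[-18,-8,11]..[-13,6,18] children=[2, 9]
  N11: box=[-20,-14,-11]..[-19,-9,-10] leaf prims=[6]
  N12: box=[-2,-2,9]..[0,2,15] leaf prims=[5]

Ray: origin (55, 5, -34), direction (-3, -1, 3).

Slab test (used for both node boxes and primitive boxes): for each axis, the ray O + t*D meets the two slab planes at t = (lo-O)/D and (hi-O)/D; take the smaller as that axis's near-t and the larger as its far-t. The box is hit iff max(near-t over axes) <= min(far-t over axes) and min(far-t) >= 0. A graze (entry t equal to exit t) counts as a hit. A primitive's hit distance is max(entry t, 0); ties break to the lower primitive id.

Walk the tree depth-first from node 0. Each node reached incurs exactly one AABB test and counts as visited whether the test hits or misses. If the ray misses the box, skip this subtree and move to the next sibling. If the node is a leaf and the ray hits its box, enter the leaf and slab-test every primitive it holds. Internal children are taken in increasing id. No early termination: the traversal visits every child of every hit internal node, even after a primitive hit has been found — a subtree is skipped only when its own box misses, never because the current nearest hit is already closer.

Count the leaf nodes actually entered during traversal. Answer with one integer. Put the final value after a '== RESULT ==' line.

Walk:
N0 x:[40/3,25] y:[-6,19] z:[23/3,53/3] -> hit [40/3,53/3], descend [1, 4, 5, 10]
  N1 x:[17,19] y:[-6,7] z:[13,49/3] -> miss, prune
  N4 x:[40/3,47/3] y:[11,18] z:[13,53/3] -> hit [40/3,47/3], descend [3, 8]
    N3 x:[41/3,47/3] y:[11,13] z:[13,14] -> miss, prune
    N8 x:[40/3,43/3] y:[14,18] z:[50/3,53/3] -> miss, prune
  N5 x:[20,25] y:[-1,19] z:[23/3,34/3] -> miss, prune
  N10 x:[68/3,73/3] y:[-1,13] z:[15,52/3] -> miss, prune

Summary -> nodes [0, 1, 4, 3, 8, 5, 10]; box-tests=7; leaf-entries=0; first=miss

== RESULT ==
0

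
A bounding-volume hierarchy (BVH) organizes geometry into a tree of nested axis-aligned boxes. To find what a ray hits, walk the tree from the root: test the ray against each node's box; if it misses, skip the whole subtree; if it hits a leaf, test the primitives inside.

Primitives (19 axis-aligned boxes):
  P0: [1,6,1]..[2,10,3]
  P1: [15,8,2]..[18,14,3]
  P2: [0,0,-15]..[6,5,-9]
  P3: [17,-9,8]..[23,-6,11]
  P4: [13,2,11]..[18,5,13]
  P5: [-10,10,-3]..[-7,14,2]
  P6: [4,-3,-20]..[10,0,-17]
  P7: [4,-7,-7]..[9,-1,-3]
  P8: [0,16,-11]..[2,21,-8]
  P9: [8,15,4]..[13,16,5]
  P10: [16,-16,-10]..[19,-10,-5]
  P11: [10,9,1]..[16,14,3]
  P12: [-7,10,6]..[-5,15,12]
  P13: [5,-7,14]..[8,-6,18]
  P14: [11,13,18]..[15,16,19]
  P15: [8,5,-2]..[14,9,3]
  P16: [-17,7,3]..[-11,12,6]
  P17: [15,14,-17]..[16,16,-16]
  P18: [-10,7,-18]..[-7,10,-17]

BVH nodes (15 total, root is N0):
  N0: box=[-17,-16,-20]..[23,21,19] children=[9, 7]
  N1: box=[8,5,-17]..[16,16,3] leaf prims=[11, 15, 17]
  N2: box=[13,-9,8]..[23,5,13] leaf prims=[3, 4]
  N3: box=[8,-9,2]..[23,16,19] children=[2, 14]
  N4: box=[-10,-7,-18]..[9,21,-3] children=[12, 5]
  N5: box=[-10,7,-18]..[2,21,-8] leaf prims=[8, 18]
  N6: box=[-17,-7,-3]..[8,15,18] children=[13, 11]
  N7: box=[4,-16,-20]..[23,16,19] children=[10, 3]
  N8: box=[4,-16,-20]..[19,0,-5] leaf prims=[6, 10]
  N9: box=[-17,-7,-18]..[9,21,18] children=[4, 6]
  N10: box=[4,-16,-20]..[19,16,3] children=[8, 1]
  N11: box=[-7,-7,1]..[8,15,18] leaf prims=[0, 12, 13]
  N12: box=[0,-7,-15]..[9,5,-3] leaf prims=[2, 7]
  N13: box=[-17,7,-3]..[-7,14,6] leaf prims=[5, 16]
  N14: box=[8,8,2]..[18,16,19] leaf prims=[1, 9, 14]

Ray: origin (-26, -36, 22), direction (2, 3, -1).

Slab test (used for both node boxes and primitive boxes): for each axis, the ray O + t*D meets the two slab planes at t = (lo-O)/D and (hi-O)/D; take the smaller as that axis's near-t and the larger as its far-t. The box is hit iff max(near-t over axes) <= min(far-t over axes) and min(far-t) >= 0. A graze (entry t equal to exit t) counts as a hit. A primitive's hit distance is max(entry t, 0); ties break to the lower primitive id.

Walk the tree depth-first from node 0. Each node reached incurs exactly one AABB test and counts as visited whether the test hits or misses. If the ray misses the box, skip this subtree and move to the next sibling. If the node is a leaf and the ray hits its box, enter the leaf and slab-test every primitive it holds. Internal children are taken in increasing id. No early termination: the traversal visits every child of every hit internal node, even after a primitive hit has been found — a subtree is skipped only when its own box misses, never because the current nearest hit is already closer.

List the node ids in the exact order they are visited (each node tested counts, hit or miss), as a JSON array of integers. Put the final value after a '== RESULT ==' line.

Trace the traversal:
N0 x:[9/2,49/2] y:[20/3,19] z:[3,42] -> hit [20/3,19], descend [7, 9]
  N7 x:[15,49/2] y:[20/3,52/3] z:[3,42] -> hit [15,52/3], descend [3, 10]
    N3 x:[17,49/2] y:[9,52/3] z:[3,20] -> hit [17,52/3], descend [2, 14]
      N2 x:[39/2,49/2] y:[9,41/3] z:[9,14] -> miss, prune
      N14 x:[17,22] y:[44/3,52/3] z:[3,20] -> hit [17,52/3] leaf, test {P1(miss), P9@t=17, P14(miss)}
    N10 x:[15,45/2] y:[20/3,52/3] z:[19,42] -> miss, prune
  N9 x:[9/2,35/2] y:[29/3,19] z:[4,40] -> hit [29/3,35/2], descend [4, 6]
    N4 x:[8,35/2] y:[29/3,19] z:[25,40] -> miss, prune
    N6 x:[9/2,17] y:[29/3,17] z:[4,25] -> hit [29/3,17], descend [11, 13]
      N11 x:[19/2,17] y:[29/3,17] z:[4,21] -> hit [29/3,17] leaf, test {P0(miss), P12(miss), P13(miss)}
      N13 x:[9/2,19/2] y:[43/3,50/3] z:[16,25] -> miss, prune

Visited [0, 7, 3, 2, 14, 10, 9, 4, 6, 11, 13]. Tests: 11 box, 2 leaf. Nearest: P9.

== RESULT ==
[0, 7, 3, 2, 14, 10, 9, 4, 6, 11, 13]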